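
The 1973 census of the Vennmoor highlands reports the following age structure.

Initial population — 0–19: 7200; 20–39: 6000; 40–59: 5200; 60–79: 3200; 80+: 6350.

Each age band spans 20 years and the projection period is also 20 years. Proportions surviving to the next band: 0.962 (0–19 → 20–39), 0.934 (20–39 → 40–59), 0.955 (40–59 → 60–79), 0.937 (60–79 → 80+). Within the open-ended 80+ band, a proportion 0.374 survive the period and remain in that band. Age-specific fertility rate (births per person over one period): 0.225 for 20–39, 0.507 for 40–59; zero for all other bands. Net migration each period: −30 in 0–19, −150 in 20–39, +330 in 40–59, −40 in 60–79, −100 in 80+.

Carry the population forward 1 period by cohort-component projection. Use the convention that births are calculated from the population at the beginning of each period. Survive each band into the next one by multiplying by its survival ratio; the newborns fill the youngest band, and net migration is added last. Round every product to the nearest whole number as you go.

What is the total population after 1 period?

26865

(Bands numbered youngest = 1 to oldest = 5.)
— Period 1 —
Births: 6000 × 0.225 = 1350  |  5200 × 0.507 = 2636 → total 3986
Band 2: 7200 × 0.962 = 6926
Band 3: 6000 × 0.934 = 5604
Band 4: 5200 × 0.955 = 4966
Band 5: 3200 × 0.937 + 6350 × 0.374 = 2998 + 2375 = 5373
Net migration: Band 1 − 30 → 3956; Band 2 − 150 → 6776; Band 3 + 330 → 5934; Band 4 − 40 → 4926; Band 5 − 100 → 5273
Population now: 0–19=3956, 20–39=6776, 40–59=5934, 60–79=4926, 80+=5273
Total after period 1: 3956 + 6776 + 5934 + 4926 + 5273 = 26865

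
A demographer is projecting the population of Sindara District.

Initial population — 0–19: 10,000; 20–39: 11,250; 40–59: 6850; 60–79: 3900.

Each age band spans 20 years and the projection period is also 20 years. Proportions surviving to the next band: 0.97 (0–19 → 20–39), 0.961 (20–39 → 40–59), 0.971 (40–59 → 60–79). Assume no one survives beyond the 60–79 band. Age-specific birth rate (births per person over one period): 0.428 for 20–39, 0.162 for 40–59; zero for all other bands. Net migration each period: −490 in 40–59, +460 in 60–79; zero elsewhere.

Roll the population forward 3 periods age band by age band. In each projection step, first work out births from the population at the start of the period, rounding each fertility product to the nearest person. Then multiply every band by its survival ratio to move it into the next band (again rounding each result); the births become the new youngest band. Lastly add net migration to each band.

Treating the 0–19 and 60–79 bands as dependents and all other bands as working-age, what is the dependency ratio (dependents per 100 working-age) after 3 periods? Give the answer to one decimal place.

121.0

(Bands numbered youngest = 1 to oldest = 4.)
Period 1:
Births: 11250 * 0.428 = 4815  |  6850 * 0.162 = 1110 → 5925
Band 2: 10000 * 0.97 = 9700
Band 3: 11250 * 0.961 = 10811
Band 4: 6850 * 0.971 = 6651
Net migration: Band 3 − 490 → 10321; Band 4 + 460 → 7111
Giving 5925 / 9700 / 10321 / 7111.
Period 2:
Births: 9700 * 0.428 = 4152  |  10321 * 0.162 = 1672 → 5824
Band 2: 5925 * 0.97 = 5747
Band 3: 9700 * 0.961 = 9322
Band 4: 10321 * 0.971 = 10022
Net migration: Band 3 − 490 → 8832; Band 4 + 460 → 10482
Giving 5824 / 5747 / 8832 / 10482.
Period 3:
Births: 5747 * 0.428 = 2460  |  8832 * 0.162 = 1431 → 3891
Band 2: 5824 * 0.97 = 5649
Band 3: 5747 * 0.961 = 5523
Band 4: 8832 * 0.971 = 8576
Net migration: Band 3 − 490 → 5033; Band 4 + 460 → 9036
Giving 3891 / 5649 / 5033 / 9036.
Dependents (band 0–19 + band 60–79) = 3891 + 9036 = 12927; working-age = 10682; ratio = 12927/10682 × 100 = 121.0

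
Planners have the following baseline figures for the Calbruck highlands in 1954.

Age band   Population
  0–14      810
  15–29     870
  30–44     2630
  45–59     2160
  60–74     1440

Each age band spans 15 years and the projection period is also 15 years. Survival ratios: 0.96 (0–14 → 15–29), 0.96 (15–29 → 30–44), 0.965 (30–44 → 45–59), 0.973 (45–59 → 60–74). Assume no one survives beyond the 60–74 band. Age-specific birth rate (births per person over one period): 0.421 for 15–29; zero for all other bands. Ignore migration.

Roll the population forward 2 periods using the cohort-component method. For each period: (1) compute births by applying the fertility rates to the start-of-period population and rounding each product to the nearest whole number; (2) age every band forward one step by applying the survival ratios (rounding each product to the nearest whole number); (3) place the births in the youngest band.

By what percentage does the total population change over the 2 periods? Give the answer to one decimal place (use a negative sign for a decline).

-40.6

After projecting period 1:
Births: 870 × 0.421 = 366
15–29: 810 × 0.96 = 778
30–44: 870 × 0.96 = 835
45–59: 2630 × 0.965 = 2538
60–74: 2160 × 0.973 = 2102
Giving 366 / 778 / 835 / 2538 / 2102.
After projecting period 2:
Births: 778 × 0.421 = 328
15–29: 366 × 0.96 = 351
30–44: 778 × 0.96 = 747
45–59: 835 × 0.965 = 806
60–74: 2538 × 0.973 = 2469
Giving 328 / 351 / 747 / 806 / 2469.
Total: 7910 → 4701; change = -3209; percentage change = -40.6%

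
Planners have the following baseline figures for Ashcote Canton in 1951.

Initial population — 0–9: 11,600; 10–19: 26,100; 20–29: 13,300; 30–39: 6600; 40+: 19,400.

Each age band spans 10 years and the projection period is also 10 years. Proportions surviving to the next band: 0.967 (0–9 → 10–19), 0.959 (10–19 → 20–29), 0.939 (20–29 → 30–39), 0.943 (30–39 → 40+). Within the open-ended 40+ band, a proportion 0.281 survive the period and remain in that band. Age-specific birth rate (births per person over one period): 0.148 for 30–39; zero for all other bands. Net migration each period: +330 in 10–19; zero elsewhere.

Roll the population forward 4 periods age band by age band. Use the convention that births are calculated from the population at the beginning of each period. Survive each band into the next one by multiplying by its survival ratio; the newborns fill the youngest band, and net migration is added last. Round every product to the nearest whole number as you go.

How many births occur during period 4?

Numbering the groups 1..5 from youngest to oldest:
— Period 1 —
Births: 6600 × 0.148 = 977
Group 2: 11600 × 0.967 = 11217
Group 3: 26100 × 0.959 = 25030
Group 4: 13300 × 0.939 = 12489
Group 5: 6600 × 0.943 + 19400 × 0.281 = 6224 + 5451 = 11675
Net migration: Group 2 + 330 → 11547
End of period: [977, 11547, 25030, 12489, 11675]
— Period 2 —
Births: 12489 × 0.148 = 1848
Group 2: 977 × 0.967 = 945
Group 3: 11547 × 0.959 = 11074
Group 4: 25030 × 0.939 = 23503
Group 5: 12489 × 0.943 + 11675 × 0.281 = 11777 + 3281 = 15058
Net migration: Group 2 + 330 → 1275
End of period: [1848, 1275, 11074, 23503, 15058]
— Period 3 —
Births: 23503 × 0.148 = 3478
Group 2: 1848 × 0.967 = 1787
Group 3: 1275 × 0.959 = 1223
Group 4: 11074 × 0.939 = 10398
Group 5: 23503 × 0.943 + 15058 × 0.281 = 22163 + 4231 = 26394
Net migration: Group 2 + 330 → 2117
End of period: [3478, 2117, 1223, 10398, 26394]
— Period 4 —
Births: 10398 × 0.148 = 1539
Group 2: 3478 × 0.967 = 3363
Group 3: 2117 × 0.959 = 2030
Group 4: 1223 × 0.939 = 1148
Group 5: 10398 × 0.943 + 26394 × 0.281 = 9805 + 7417 = 17222
Net migration: Group 2 + 330 → 3693
End of period: [1539, 3693, 2030, 1148, 17222]

1539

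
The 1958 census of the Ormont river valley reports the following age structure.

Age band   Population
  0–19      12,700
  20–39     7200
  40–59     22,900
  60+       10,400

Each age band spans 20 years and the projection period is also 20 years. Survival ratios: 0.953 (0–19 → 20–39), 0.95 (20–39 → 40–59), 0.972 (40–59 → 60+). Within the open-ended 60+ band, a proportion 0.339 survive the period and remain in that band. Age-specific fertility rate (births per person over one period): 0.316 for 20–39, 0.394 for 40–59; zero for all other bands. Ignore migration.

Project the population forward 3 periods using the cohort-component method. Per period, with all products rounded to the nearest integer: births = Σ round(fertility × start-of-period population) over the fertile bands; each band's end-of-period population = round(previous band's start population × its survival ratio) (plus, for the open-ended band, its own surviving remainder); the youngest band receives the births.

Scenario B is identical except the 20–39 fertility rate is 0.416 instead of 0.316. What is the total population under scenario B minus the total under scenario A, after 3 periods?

3166

Numbering the bands 1..4 from youngest to oldest:
[period 1]
Births: 7200 × 0.316 = 2275  |  22900 × 0.394 = 9023 → total 11298
Band 2: 12700 × 0.953 = 12103
Band 3: 7200 × 0.95 = 6840
Band 4: 22900 × 0.972 + 10400 × 0.339 = 22259 + 3526 = 25785
Population now: 0–19=11298, 20–39=12103, 40–59=6840, 60+=25785
[period 2]
Births: 12103 × 0.316 = 3825  |  6840 × 0.394 = 2695 → total 6520
Band 2: 11298 × 0.953 = 10767
Band 3: 12103 × 0.95 = 11498
Band 4: 6840 × 0.972 + 25785 × 0.339 = 6648 + 8741 = 15389
Population now: 0–19=6520, 20–39=10767, 40–59=11498, 60+=15389
[period 3]
Births: 10767 × 0.316 = 3402  |  11498 × 0.394 = 4530 → total 7932
Band 2: 6520 × 0.953 = 6214
Band 3: 10767 × 0.95 = 10229
Band 4: 11498 × 0.972 + 15389 × 0.339 = 11176 + 5217 = 16393
Population now: 0–19=7932, 20–39=6214, 40–59=10229, 60+=16393
Scenario A total after 3 periods: 40768
Scenario B projection —
[period 1]
Births: 7200 × 0.416 = 2995  |  22900 × 0.394 = 9023 → total 12018
Band 2: 12700 × 0.953 = 12103
Band 3: 7200 × 0.95 = 6840
Band 4: 22900 × 0.972 + 10400 × 0.339 = 22259 + 3526 = 25785
Population now: 0–19=12018, 20–39=12103, 40–59=6840, 60+=25785
[period 2]
Births: 12103 × 0.416 = 5035  |  6840 × 0.394 = 2695 → total 7730
Band 2: 12018 × 0.953 = 11453
Band 3: 12103 × 0.95 = 11498
Band 4: 6840 × 0.972 + 25785 × 0.339 = 6648 + 8741 = 15389
Population now: 0–19=7730, 20–39=11453, 40–59=11498, 60+=15389
[period 3]
Births: 11453 × 0.416 = 4764  |  11498 × 0.394 = 4530 → total 9294
Band 2: 7730 × 0.953 = 7367
Band 3: 11453 × 0.95 = 10880
Band 4: 11498 × 0.972 + 15389 × 0.339 = 11176 + 5217 = 16393
Population now: 0–19=9294, 20–39=7367, 40–59=10880, 60+=16393
Scenario B total after 3 periods: 43934
Difference B − A = 43934 − 40768 = 3166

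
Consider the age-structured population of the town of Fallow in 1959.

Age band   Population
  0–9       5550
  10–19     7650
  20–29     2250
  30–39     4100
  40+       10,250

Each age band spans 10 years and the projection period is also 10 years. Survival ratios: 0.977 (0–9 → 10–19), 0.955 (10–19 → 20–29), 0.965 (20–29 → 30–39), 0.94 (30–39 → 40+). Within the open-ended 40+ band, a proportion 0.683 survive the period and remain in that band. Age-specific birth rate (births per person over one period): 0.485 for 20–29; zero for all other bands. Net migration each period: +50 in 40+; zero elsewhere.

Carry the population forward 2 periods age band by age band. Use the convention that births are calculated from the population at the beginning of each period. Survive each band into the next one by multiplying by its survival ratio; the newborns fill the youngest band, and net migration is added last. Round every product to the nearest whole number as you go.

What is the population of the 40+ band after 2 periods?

9539

After projecting period 1:
Births: 2250 × 0.485 = 1091
10–19: 5550 × 0.977 = 5422
20–29: 7650 × 0.955 = 7306
30–39: 2250 × 0.965 = 2171
40+: 4100 × 0.94 + 10250 × 0.683 = 3854 + 7001 = 10855
Net migration: 40+ + 50 → 10905
End of period: [1091, 5422, 7306, 2171, 10905]
After projecting period 2:
Births: 7306 × 0.485 = 3543
10–19: 1091 × 0.977 = 1066
20–29: 5422 × 0.955 = 5178
30–39: 7306 × 0.965 = 7050
40+: 2171 × 0.94 + 10905 × 0.683 = 2041 + 7448 = 9489
Net migration: 40+ + 50 → 9539
End of period: [3543, 1066, 5178, 7050, 9539]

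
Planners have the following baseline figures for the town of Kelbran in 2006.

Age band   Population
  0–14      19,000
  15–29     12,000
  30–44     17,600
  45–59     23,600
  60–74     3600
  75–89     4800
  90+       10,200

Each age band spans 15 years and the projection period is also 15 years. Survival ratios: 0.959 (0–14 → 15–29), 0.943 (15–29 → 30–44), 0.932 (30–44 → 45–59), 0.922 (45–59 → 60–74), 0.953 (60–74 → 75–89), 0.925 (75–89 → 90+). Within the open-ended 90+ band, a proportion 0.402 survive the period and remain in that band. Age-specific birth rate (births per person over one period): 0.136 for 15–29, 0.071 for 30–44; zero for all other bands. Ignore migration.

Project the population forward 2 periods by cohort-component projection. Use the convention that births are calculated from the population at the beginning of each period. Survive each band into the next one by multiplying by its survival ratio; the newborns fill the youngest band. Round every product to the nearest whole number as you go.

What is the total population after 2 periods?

[period 1]
Births: 12000 * 0.136 = 1632, 17600 * 0.071 = 1250 — total 2882
15–29: 19000 * 0.959 = 18221
30–44: 12000 * 0.943 = 11316
45–59: 17600 * 0.932 = 16403
60–74: 23600 * 0.922 = 21759
75–89: 3600 * 0.953 = 3431
90+: 4800 * 0.925 + 10200 * 0.402 = 4440 + 4100 = 8540
→ [2882, 18221, 11316, 16403, 21759, 3431, 8540]
[period 2]
Births: 18221 * 0.136 = 2478, 11316 * 0.071 = 803 — total 3281
15–29: 2882 * 0.959 = 2764
30–44: 18221 * 0.943 = 17182
45–59: 11316 * 0.932 = 10547
60–74: 16403 * 0.922 = 15124
75–89: 21759 * 0.953 = 20736
90+: 3431 * 0.925 + 8540 * 0.402 = 3174 + 3433 = 6607
→ [3281, 2764, 17182, 10547, 15124, 20736, 6607]
Total after period 2: 3281 + 2764 + 17182 + 10547 + 15124 + 20736 + 6607 = 76241

76241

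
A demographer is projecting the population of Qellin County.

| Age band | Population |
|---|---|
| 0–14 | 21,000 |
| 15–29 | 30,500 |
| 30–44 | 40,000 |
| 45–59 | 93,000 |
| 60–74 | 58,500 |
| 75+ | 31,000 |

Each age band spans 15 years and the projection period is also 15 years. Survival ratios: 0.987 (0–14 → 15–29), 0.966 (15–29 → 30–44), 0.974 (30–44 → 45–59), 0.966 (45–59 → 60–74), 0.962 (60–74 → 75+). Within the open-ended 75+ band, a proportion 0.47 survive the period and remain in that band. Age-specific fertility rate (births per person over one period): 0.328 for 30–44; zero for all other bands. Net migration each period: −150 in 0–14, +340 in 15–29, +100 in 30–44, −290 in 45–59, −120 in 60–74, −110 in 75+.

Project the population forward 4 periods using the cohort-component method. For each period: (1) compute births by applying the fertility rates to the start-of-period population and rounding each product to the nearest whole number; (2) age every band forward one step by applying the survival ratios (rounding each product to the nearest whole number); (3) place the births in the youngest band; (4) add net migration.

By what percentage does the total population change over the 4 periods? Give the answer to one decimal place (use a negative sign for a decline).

-55.9

Let group 1 be 0–14 through group 6 = 75+.
Period 1.
Births: 40000 × 0.328 = 13120
Group 2: 21000 × 0.987 = 20727
Group 3: 30500 × 0.966 = 29463
Group 4: 40000 × 0.974 = 38960
Group 5: 93000 × 0.966 = 89838
Group 6: 58500 × 0.962 + 31000 × 0.47 = 56277 + 14570 = 70847
Net migration: Group 1 − 150 → 12970; Group 2 + 340 → 21067; Group 3 + 100 → 29563; Group 4 − 290 → 38670; Group 5 − 120 → 89718; Group 6 − 110 → 70737
Population now: 0–14=12970, 15–29=21067, 30–44=29563, 45–59=38670, 60–74=89718, 75+=70737
Period 2.
Births: 29563 × 0.328 = 9697
Group 2: 12970 × 0.987 = 12801
Group 3: 21067 × 0.966 = 20351
Group 4: 29563 × 0.974 = 28794
Group 5: 38670 × 0.966 = 37355
Group 6: 89718 × 0.962 + 70737 × 0.47 = 86309 + 33246 = 119555
Net migration: Group 1 − 150 → 9547; Group 2 + 340 → 13141; Group 3 + 100 → 20451; Group 4 − 290 → 28504; Group 5 − 120 → 37235; Group 6 − 110 → 119445
Population now: 0–14=9547, 15–29=13141, 30–44=20451, 45–59=28504, 60–74=37235, 75+=119445
Period 3.
Births: 20451 × 0.328 = 6708
Group 2: 9547 × 0.987 = 9423
Group 3: 13141 × 0.966 = 12694
Group 4: 20451 × 0.974 = 19919
Group 5: 28504 × 0.966 = 27535
Group 6: 37235 × 0.962 + 119445 × 0.47 = 35820 + 56139 = 91959
Net migration: Group 1 − 150 → 6558; Group 2 + 340 → 9763; Group 3 + 100 → 12794; Group 4 − 290 → 19629; Group 5 − 120 → 27415; Group 6 − 110 → 91849
Population now: 0–14=6558, 15–29=9763, 30–44=12794, 45–59=19629, 60–74=27415, 75+=91849
Period 4.
Births: 12794 × 0.328 = 4196
Group 2: 6558 × 0.987 = 6473
Group 3: 9763 × 0.966 = 9431
Group 4: 12794 × 0.974 = 12461
Group 5: 19629 × 0.966 = 18962
Group 6: 27415 × 0.962 + 91849 × 0.47 = 26373 + 43169 = 69542
Net migration: Group 1 − 150 → 4046; Group 2 + 340 → 6813; Group 3 + 100 → 9531; Group 4 − 290 → 12171; Group 5 − 120 → 18842; Group 6 − 110 → 69432
Population now: 0–14=4046, 15–29=6813, 30–44=9531, 45–59=12171, 60–74=18842, 75+=69432
Total: 274000 → 120835; change = -153165; percentage change = -55.9%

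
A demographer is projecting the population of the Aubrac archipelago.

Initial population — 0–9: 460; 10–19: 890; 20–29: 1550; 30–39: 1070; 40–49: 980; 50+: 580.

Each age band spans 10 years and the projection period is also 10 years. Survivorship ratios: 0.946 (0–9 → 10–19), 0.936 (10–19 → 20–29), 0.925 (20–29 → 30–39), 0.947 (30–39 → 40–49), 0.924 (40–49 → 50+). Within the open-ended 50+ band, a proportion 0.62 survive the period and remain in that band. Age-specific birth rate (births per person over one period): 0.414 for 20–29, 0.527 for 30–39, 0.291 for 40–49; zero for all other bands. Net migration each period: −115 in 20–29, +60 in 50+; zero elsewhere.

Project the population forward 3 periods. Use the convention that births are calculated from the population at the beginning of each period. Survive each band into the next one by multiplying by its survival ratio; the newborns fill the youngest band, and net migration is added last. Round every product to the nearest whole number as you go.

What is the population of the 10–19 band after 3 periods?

1275

[period 1]
Births: 1550 × 0.414 = 642 ; 1070 × 0.527 = 564 ; 980 × 0.291 = 285 — total 1491
10–19: 460 × 0.946 = 435
20–29: 890 × 0.936 = 833
30–39: 1550 × 0.925 = 1434
40–49: 1070 × 0.947 = 1013
50+: 980 × 0.924 + 580 × 0.62 = 906 + 360 = 1266
Net migration: 20–29 − 115 → 718; 50+ + 60 → 1326
Giving 1491 / 435 / 718 / 1434 / 1013 / 1326.
[period 2]
Births: 718 × 0.414 = 297 ; 1434 × 0.527 = 756 ; 1013 × 0.291 = 295 — total 1348
10–19: 1491 × 0.946 = 1410
20–29: 435 × 0.936 = 407
30–39: 718 × 0.925 = 664
40–49: 1434 × 0.947 = 1358
50+: 1013 × 0.924 + 1326 × 0.62 = 936 + 822 = 1758
Net migration: 20–29 − 115 → 292; 50+ + 60 → 1818
Giving 1348 / 1410 / 292 / 664 / 1358 / 1818.
[period 3]
Births: 292 × 0.414 = 121 ; 664 × 0.527 = 350 ; 1358 × 0.291 = 395 — total 866
10–19: 1348 × 0.946 = 1275
20–29: 1410 × 0.936 = 1320
30–39: 292 × 0.925 = 270
40–49: 664 × 0.947 = 629
50+: 1358 × 0.924 + 1818 × 0.62 = 1255 + 1127 = 2382
Net migration: 20–29 − 115 → 1205; 50+ + 60 → 2442
Giving 866 / 1275 / 1205 / 270 / 629 / 2442.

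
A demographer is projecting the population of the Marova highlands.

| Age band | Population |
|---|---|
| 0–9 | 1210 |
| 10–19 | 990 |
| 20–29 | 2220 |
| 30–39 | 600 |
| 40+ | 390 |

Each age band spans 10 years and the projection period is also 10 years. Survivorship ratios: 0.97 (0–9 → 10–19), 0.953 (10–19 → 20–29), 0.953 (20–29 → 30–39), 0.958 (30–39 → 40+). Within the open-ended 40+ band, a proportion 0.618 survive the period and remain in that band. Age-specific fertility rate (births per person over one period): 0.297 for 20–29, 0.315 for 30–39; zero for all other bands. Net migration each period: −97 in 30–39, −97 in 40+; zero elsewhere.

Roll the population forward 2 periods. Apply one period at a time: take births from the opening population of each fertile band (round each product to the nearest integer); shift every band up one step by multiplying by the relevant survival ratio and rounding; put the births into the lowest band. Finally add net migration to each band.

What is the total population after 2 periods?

Call the bands 1 to 5, youngest first.
Period 1.
Births: 2220 * 0.297 = 659  |  600 * 0.315 = 189 — total 848
Band 2: 1210 * 0.97 = 1174
Band 3: 990 * 0.953 = 943
Band 4: 2220 * 0.953 = 2116
Band 5: 600 * 0.958 + 390 * 0.618 = 575 + 241 = 816
Net migration: Band 4 − 97 → 2019; Band 5 − 97 → 719
→ [848, 1174, 943, 2019, 719]
Period 2.
Births: 943 * 0.297 = 280  |  2019 * 0.315 = 636 — total 916
Band 2: 848 * 0.97 = 823
Band 3: 1174 * 0.953 = 1119
Band 4: 943 * 0.953 = 899
Band 5: 2019 * 0.958 + 719 * 0.618 = 1934 + 444 = 2378
Net migration: Band 4 − 97 → 802; Band 5 − 97 → 2281
→ [916, 823, 1119, 802, 2281]
Total after period 2: 916 + 823 + 1119 + 802 + 2281 = 5941

5941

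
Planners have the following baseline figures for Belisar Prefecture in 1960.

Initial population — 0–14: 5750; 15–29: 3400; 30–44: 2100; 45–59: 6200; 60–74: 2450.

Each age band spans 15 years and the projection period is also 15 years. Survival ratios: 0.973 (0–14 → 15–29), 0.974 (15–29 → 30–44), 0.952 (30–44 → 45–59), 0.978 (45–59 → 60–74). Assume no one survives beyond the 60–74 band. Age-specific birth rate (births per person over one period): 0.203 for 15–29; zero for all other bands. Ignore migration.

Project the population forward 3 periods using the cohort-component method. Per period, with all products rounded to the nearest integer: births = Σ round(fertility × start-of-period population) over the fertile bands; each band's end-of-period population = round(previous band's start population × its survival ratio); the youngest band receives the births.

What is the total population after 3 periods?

10167

Period 1.
Births: 3400 * 0.203 = 690
15–29: 5750 * 0.973 = 5595
30–44: 3400 * 0.974 = 3312
45–59: 2100 * 0.952 = 1999
60–74: 6200 * 0.978 = 6064
→ [690, 5595, 3312, 1999, 6064]
Period 2.
Births: 5595 * 0.203 = 1136
15–29: 690 * 0.973 = 671
30–44: 5595 * 0.974 = 5450
45–59: 3312 * 0.952 = 3153
60–74: 1999 * 0.978 = 1955
→ [1136, 671, 5450, 3153, 1955]
Period 3.
Births: 671 * 0.203 = 136
15–29: 1136 * 0.973 = 1105
30–44: 671 * 0.974 = 654
45–59: 5450 * 0.952 = 5188
60–74: 3153 * 0.978 = 3084
→ [136, 1105, 654, 5188, 3084]
Total after period 3: 136 + 1105 + 654 + 5188 + 3084 = 10167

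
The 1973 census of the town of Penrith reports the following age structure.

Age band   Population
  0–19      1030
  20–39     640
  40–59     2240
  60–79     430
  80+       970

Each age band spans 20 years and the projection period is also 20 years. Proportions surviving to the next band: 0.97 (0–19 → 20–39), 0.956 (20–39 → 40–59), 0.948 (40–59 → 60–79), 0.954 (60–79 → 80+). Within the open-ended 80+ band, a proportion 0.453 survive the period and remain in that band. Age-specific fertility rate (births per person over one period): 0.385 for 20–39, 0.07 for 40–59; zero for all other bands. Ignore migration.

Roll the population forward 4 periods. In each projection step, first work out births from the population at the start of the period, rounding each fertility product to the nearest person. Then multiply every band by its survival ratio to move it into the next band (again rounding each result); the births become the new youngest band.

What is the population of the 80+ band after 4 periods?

1608

(Groups numbered youngest = 1 to oldest = 5.)
After projecting period 1:
Births: 640 * 0.385 = 246, 2240 * 0.07 = 157 ⇒ total 403
Group 2: 1030 * 0.97 = 999
Group 3: 640 * 0.956 = 612
Group 4: 2240 * 0.948 = 2124
Group 5: 430 * 0.954 + 970 * 0.453 = 410 + 439 = 849
→ [403, 999, 612, 2124, 849]
After projecting period 2:
Births: 999 * 0.385 = 385, 612 * 0.07 = 43 ⇒ total 428
Group 2: 403 * 0.97 = 391
Group 3: 999 * 0.956 = 955
Group 4: 612 * 0.948 = 580
Group 5: 2124 * 0.954 + 849 * 0.453 = 2026 + 385 = 2411
→ [428, 391, 955, 580, 2411]
After projecting period 3:
Births: 391 * 0.385 = 151, 955 * 0.07 = 67 ⇒ total 218
Group 2: 428 * 0.97 = 415
Group 3: 391 * 0.956 = 374
Group 4: 955 * 0.948 = 905
Group 5: 580 * 0.954 + 2411 * 0.453 = 553 + 1092 = 1645
→ [218, 415, 374, 905, 1645]
After projecting period 4:
Births: 415 * 0.385 = 160, 374 * 0.07 = 26 ⇒ total 186
Group 2: 218 * 0.97 = 211
Group 3: 415 * 0.956 = 397
Group 4: 374 * 0.948 = 355
Group 5: 905 * 0.954 + 1645 * 0.453 = 863 + 745 = 1608
→ [186, 211, 397, 355, 1608]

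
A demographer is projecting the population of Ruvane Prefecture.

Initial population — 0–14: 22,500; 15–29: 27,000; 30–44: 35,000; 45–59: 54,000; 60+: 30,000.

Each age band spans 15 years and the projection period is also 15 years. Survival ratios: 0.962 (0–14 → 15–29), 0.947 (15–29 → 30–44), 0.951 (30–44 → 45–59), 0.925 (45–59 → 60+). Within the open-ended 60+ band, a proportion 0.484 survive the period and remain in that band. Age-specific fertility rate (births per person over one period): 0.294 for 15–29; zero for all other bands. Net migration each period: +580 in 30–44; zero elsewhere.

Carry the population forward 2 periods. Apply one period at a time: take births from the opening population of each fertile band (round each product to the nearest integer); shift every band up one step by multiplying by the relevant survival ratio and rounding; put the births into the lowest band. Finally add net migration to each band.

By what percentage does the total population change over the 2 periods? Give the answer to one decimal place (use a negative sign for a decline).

[period 1]
Births: 27000 × 0.294 = 7938
15–29: 22500 × 0.962 = 21645
30–44: 27000 × 0.947 = 25569
45–59: 35000 × 0.951 = 33285
60+: 54000 × 0.925 + 30000 × 0.484 = 49950 + 14520 = 64470
Net migration: 30–44 + 580 → 26149
Population now: 0–14=7938, 15–29=21645, 30–44=26149, 45–59=33285, 60+=64470
[period 2]
Births: 21645 × 0.294 = 6364
15–29: 7938 × 0.962 = 7636
30–44: 21645 × 0.947 = 20498
45–59: 26149 × 0.951 = 24868
60+: 33285 × 0.925 + 64470 × 0.484 = 30789 + 31203 = 61992
Net migration: 30–44 + 580 → 21078
Population now: 0–14=6364, 15–29=7636, 30–44=21078, 45–59=24868, 60+=61992
Total: 168500 → 121938; change = -46562; percentage change = -27.6%

-27.6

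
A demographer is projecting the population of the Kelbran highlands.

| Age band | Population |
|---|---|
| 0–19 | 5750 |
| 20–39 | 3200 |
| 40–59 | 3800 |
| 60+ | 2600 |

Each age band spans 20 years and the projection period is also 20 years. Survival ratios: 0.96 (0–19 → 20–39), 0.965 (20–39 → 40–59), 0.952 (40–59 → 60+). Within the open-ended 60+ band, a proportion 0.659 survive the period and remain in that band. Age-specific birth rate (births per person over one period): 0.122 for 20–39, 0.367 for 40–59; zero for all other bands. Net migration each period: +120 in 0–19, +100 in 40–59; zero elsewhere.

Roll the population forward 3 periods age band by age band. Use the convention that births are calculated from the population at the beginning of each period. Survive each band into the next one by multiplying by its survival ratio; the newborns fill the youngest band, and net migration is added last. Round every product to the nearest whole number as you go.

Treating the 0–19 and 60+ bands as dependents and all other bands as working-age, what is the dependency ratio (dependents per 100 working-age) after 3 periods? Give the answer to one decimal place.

315.2

(Bands numbered youngest = 1 to oldest = 4.)
Period 1:
Births: 3200 × 0.122 = 390 ; 3800 × 0.367 = 1395 → total 1785
Band 2: 5750 × 0.96 = 5520
Band 3: 3200 × 0.965 = 3088
Band 4: 3800 × 0.952 + 2600 × 0.659 = 3618 + 1713 = 5331
Net migration: Band 1 + 120 → 1905; Band 3 + 100 → 3188
Giving 1905 / 5520 / 3188 / 5331.
Period 2:
Births: 5520 × 0.122 = 673 ; 3188 × 0.367 = 1170 → total 1843
Band 2: 1905 × 0.96 = 1829
Band 3: 5520 × 0.965 = 5327
Band 4: 3188 × 0.952 + 5331 × 0.659 = 3035 + 3513 = 6548
Net migration: Band 1 + 120 → 1963; Band 3 + 100 → 5427
Giving 1963 / 1829 / 5427 / 6548.
Period 3:
Births: 1829 × 0.122 = 223 ; 5427 × 0.367 = 1992 → total 2215
Band 2: 1963 × 0.96 = 1884
Band 3: 1829 × 0.965 = 1765
Band 4: 5427 × 0.952 + 6548 × 0.659 = 5167 + 4315 = 9482
Net migration: Band 1 + 120 → 2335; Band 3 + 100 → 1865
Giving 2335 / 1884 / 1865 / 9482.
Dependents (band 0–19 + band 60+) = 2335 + 9482 = 11817; working-age = 3749; ratio = 11817/3749 × 100 = 315.2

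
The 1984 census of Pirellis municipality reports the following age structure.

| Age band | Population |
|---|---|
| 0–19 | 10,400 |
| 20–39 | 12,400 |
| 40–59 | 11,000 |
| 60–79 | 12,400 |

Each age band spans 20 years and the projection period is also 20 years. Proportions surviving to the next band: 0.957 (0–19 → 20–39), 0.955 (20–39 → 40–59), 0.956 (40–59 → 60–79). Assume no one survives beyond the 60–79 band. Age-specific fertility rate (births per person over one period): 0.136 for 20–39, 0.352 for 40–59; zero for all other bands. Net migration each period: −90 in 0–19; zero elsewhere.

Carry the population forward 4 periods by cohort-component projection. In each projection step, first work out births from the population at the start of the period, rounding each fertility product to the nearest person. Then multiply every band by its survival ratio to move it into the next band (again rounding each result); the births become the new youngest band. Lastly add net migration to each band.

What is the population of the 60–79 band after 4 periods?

4778

Let band 1 be 0–19 through band 4 = 60–79.
[period 1]
Births: 12400 × 0.136 = 1686 ; 11000 × 0.352 = 3872 → total 5558
Band 2: 10400 × 0.957 = 9953
Band 3: 12400 × 0.955 = 11842
Band 4: 11000 × 0.956 = 10516
Net migration: Band 1 − 90 → 5468
End of period: [5468, 9953, 11842, 10516]
[period 2]
Births: 9953 × 0.136 = 1354 ; 11842 × 0.352 = 4168 → total 5522
Band 2: 5468 × 0.957 = 5233
Band 3: 9953 × 0.955 = 9505
Band 4: 11842 × 0.956 = 11321
Net migration: Band 1 − 90 → 5432
End of period: [5432, 5233, 9505, 11321]
[period 3]
Births: 5233 × 0.136 = 712 ; 9505 × 0.352 = 3346 → total 4058
Band 2: 5432 × 0.957 = 5198
Band 3: 5233 × 0.955 = 4998
Band 4: 9505 × 0.956 = 9087
Net migration: Band 1 − 90 → 3968
End of period: [3968, 5198, 4998, 9087]
[period 4]
Births: 5198 × 0.136 = 707 ; 4998 × 0.352 = 1759 → total 2466
Band 2: 3968 × 0.957 = 3797
Band 3: 5198 × 0.955 = 4964
Band 4: 4998 × 0.956 = 4778
Net migration: Band 1 − 90 → 2376
End of period: [2376, 3797, 4964, 4778]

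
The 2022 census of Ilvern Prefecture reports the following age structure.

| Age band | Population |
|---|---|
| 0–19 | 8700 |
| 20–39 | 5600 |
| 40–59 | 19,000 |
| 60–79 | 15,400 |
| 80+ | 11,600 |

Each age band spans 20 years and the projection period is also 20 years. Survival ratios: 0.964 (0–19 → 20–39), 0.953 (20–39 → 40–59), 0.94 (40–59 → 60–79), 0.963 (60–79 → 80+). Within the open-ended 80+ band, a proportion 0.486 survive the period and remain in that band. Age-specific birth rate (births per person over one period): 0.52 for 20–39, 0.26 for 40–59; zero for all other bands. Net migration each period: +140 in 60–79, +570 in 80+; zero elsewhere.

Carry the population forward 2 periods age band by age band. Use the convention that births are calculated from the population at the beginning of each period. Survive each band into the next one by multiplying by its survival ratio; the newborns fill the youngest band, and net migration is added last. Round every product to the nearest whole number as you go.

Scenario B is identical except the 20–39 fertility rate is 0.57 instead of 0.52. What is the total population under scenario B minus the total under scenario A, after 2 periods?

Period 1.
Births: 5600 * 0.52 = 2912 ; 19000 * 0.26 = 4940 — total 7852
20–39: 8700 * 0.964 = 8387
40–59: 5600 * 0.953 = 5337
60–79: 19000 * 0.94 = 17860
80+: 15400 * 0.963 + 11600 * 0.486 = 14830 + 5638 = 20468
Net migration: 60–79 + 140 → 18000; 80+ + 570 → 21038
Population now: 0–19=7852, 20–39=8387, 40–59=5337, 60–79=18000, 80+=21038
Period 2.
Births: 8387 * 0.52 = 4361 ; 5337 * 0.26 = 1388 — total 5749
20–39: 7852 * 0.964 = 7569
40–59: 8387 * 0.953 = 7993
60–79: 5337 * 0.94 = 5017
80+: 18000 * 0.963 + 21038 * 0.486 = 17334 + 10224 = 27558
Net migration: 60–79 + 140 → 5157; 80+ + 570 → 28128
Population now: 0–19=5749, 20–39=7569, 40–59=7993, 60–79=5157, 80+=28128
Scenario A total after 2 periods: 54596
Scenario B projection —
Period 1.
Births: 5600 * 0.57 = 3192 ; 19000 * 0.26 = 4940 — total 8132
20–39: 8700 * 0.964 = 8387
40–59: 5600 * 0.953 = 5337
60–79: 19000 * 0.94 = 17860
80+: 15400 * 0.963 + 11600 * 0.486 = 14830 + 5638 = 20468
Net migration: 60–79 + 140 → 18000; 80+ + 570 → 21038
Population now: 0–19=8132, 20–39=8387, 40–59=5337, 60–79=18000, 80+=21038
Period 2.
Births: 8387 * 0.57 = 4781 ; 5337 * 0.26 = 1388 — total 6169
20–39: 8132 * 0.964 = 7839
40–59: 8387 * 0.953 = 7993
60–79: 5337 * 0.94 = 5017
80+: 18000 * 0.963 + 21038 * 0.486 = 17334 + 10224 = 27558
Net migration: 60–79 + 140 → 5157; 80+ + 570 → 28128
Population now: 0–19=6169, 20–39=7839, 40–59=7993, 60–79=5157, 80+=28128
Scenario B total after 2 periods: 55286
Difference B − A = 55286 − 54596 = 690

690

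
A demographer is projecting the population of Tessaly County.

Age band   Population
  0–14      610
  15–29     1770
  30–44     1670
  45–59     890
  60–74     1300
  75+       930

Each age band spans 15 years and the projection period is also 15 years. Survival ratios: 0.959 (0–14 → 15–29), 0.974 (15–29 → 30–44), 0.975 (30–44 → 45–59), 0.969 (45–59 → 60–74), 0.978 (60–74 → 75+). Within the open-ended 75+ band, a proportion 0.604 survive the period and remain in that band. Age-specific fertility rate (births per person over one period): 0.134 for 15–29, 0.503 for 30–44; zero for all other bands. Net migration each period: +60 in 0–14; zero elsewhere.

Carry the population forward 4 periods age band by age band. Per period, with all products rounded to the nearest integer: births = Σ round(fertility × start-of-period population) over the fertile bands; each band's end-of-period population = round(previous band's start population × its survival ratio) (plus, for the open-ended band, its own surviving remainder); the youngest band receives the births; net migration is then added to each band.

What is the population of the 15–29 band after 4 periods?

473

Numbering the groups 1..6 from youngest to oldest:
Period 1.
Births: 1770 × 0.134 = 237, 1670 × 0.503 = 840 ⇒ total 1077
Group 2: 610 × 0.959 = 585
Group 3: 1770 × 0.974 = 1724
Group 4: 1670 × 0.975 = 1628
Group 5: 890 × 0.969 = 862
Group 6: 1300 × 0.978 + 930 × 0.604 = 1271 + 562 = 1833
Net migration: Group 1 + 60 → 1137
End of period: [1137, 585, 1724, 1628, 862, 1833]
Period 2.
Births: 585 × 0.134 = 78, 1724 × 0.503 = 867 ⇒ total 945
Group 2: 1137 × 0.959 = 1090
Group 3: 585 × 0.974 = 570
Group 4: 1724 × 0.975 = 1681
Group 5: 1628 × 0.969 = 1578
Group 6: 862 × 0.978 + 1833 × 0.604 = 843 + 1107 = 1950
Net migration: Group 1 + 60 → 1005
End of period: [1005, 1090, 570, 1681, 1578, 1950]
Period 3.
Births: 1090 × 0.134 = 146, 570 × 0.503 = 287 ⇒ total 433
Group 2: 1005 × 0.959 = 964
Group 3: 1090 × 0.974 = 1062
Group 4: 570 × 0.975 = 556
Group 5: 1681 × 0.969 = 1629
Group 6: 1578 × 0.978 + 1950 × 0.604 = 1543 + 1178 = 2721
Net migration: Group 1 + 60 → 493
End of period: [493, 964, 1062, 556, 1629, 2721]
Period 4.
Births: 964 × 0.134 = 129, 1062 × 0.503 = 534 ⇒ total 663
Group 2: 493 × 0.959 = 473
Group 3: 964 × 0.974 = 939
Group 4: 1062 × 0.975 = 1035
Group 5: 556 × 0.969 = 539
Group 6: 1629 × 0.978 + 2721 × 0.604 = 1593 + 1643 = 3236
Net migration: Group 1 + 60 → 723
End of period: [723, 473, 939, 1035, 539, 3236]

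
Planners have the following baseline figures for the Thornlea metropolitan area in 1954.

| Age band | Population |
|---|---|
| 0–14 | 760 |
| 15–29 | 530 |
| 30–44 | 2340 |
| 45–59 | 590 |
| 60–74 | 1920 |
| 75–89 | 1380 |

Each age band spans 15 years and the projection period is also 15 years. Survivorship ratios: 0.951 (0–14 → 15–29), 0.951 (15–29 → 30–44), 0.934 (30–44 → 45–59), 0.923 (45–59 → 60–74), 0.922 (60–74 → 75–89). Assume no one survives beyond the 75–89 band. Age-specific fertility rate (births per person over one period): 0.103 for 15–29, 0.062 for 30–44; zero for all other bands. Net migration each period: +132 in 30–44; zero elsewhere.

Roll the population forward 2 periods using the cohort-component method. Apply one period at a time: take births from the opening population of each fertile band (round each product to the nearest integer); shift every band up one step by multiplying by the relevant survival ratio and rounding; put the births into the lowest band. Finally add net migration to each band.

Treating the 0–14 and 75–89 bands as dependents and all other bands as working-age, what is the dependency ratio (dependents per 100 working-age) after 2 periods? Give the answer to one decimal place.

After projecting period 1:
Births: 530 × 0.103 = 55, 2340 × 0.062 = 145 → 200
15–29: 760 × 0.951 = 723
30–44: 530 × 0.951 = 504
45–59: 2340 × 0.934 = 2186
60–74: 590 × 0.923 = 545
75–89: 1920 × 0.922 = 1770
Net migration: 30–44 + 132 → 636
Population now: 0–14=200, 15–29=723, 30–44=636, 45–59=2186, 60–74=545, 75–89=1770
After projecting period 2:
Births: 723 × 0.103 = 74, 636 × 0.062 = 39 → 113
15–29: 200 × 0.951 = 190
30–44: 723 × 0.951 = 688
45–59: 636 × 0.934 = 594
60–74: 2186 × 0.923 = 2018
75–89: 545 × 0.922 = 502
Net migration: 30–44 + 132 → 820
Population now: 0–14=113, 15–29=190, 30–44=820, 45–59=594, 60–74=2018, 75–89=502
Dependents (band 0–14 + band 75–89) = 113 + 502 = 615; working-age = 3622; ratio = 615/3622 × 100 = 17.0

17.0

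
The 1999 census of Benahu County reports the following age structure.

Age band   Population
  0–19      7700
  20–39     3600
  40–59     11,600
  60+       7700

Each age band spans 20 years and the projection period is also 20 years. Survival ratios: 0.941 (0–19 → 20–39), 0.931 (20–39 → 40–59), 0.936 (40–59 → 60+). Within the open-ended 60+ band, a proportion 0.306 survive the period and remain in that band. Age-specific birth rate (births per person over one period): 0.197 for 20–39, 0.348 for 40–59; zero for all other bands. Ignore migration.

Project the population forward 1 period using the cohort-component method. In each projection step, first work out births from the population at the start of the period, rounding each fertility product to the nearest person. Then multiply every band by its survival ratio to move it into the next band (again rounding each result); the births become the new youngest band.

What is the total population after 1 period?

28558

Let group 1 be 0–19 through group 4 = 60+.
After projecting period 1:
Births: 3600 × 0.197 = 709, 11600 × 0.348 = 4037 → 4746
Group 2: 7700 × 0.941 = 7246
Group 3: 3600 × 0.931 = 3352
Group 4: 11600 × 0.936 + 7700 × 0.306 = 10858 + 2356 = 13214
End of period: [4746, 7246, 3352, 13214]
Total after period 1: 4746 + 7246 + 3352 + 13214 = 28558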